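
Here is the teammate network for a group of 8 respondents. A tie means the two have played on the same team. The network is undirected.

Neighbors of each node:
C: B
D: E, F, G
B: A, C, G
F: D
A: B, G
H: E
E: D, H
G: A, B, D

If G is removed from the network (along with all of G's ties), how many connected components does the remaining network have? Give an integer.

2

Without G, the remaining ties split the others into: {D, E, F, H}; {A, B, C}.
That's 2 separate components.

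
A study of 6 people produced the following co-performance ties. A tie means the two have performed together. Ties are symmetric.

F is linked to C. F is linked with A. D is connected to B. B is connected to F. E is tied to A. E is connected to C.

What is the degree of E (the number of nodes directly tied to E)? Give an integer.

E is directly tied to A and C. That is 2 neighbors, so the degree of E is 2.

2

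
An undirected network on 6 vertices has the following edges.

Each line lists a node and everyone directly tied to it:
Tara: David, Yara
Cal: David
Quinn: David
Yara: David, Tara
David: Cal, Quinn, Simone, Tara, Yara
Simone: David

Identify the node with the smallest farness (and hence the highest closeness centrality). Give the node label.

Farness (sum of distances to all others) for each node — Cal:9, David:5, Quinn:9, Simone:9, Tara:8, Yara:8.
The smallest farness is 5, for David, so David has the highest closeness.

David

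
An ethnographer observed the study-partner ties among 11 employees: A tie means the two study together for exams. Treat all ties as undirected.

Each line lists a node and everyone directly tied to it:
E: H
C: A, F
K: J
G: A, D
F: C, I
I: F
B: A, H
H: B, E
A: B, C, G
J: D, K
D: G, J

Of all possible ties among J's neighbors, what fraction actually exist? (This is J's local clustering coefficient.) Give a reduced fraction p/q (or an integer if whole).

J's neighbors: D and K (k = 2).
Possible neighbor pairs: C(2,2) = 1. Edges among them: none → e = 0.
Clustering(J) = 0/1.

0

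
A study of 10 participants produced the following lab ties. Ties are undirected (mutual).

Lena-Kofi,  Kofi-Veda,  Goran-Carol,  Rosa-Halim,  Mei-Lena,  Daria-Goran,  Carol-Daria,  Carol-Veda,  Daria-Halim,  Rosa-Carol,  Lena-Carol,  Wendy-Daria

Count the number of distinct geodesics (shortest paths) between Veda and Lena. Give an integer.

The shortest distance is 2. The length-2 paths are: Veda–Kofi–Lena; Veda–Carol–Lena.
That gives 2 distinct shortest paths.

2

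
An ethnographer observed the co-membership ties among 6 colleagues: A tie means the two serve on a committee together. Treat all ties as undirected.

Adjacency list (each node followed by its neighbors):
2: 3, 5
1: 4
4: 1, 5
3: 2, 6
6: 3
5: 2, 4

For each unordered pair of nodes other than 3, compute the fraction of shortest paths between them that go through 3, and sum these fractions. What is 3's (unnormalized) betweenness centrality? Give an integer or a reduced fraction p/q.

Pairs whose geodesics pass through 3 — 6–2: 1; 6–5: 1; 6–4: 1; 6–1: 1.
All other pairs contribute 0.
Summing the contributions gives betweenness(3) = 4.

4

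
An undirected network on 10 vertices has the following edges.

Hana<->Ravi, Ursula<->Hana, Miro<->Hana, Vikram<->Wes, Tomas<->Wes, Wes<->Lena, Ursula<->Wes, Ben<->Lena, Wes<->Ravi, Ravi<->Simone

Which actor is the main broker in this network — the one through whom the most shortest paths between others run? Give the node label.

Wes

Unnormalized betweenness of each node: Ben:0, Hana:9, Lena:8, Miro:0, Ravi:13, Simone:0, Tomas:0, Ursula:5, Vikram:0, Wes:26.
Wes has the largest value, 26, making it the main broker — the node through which the most shortest paths run.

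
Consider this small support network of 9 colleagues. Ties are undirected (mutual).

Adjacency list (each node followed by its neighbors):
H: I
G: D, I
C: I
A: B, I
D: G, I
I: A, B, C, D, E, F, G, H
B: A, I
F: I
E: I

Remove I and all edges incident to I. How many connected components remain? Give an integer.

6

Without I, the remaining ties split the others into: {D, G}; {F}; {E}; {H}; {A, B}; {C}.
That's 6 separate components.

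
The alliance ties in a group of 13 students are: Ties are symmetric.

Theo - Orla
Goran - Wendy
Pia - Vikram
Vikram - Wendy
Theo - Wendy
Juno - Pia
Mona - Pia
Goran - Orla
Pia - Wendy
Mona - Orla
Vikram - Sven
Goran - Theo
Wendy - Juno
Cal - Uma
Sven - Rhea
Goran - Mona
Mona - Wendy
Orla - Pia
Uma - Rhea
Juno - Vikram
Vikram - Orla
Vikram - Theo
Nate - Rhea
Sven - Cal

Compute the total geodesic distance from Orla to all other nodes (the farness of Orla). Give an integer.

25

Distances from Orla: Cal:3, Goran:1, Juno:2, Mona:1, Nate:4, Pia:1, Rhea:3, Sven:2, Theo:1, Uma:4, Vikram:1, Wendy:2.
Sum = 3 + 1 + 2 + 1 + 4 + 1 + 3 + 2 + 1 + 4 + 1 + 2 = 25.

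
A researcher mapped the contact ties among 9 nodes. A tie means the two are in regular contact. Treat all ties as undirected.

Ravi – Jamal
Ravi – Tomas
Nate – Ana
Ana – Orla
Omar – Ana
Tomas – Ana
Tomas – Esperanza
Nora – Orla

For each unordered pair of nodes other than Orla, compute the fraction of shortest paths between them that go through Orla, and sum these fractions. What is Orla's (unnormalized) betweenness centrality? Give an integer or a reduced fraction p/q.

Pairs whose geodesics pass through Orla — Jamal–Nora: 1; Nora–Omar: 1; Nora–Nate: 1; Nora–Ravi: 1; Nora–Ana: 1; Nora–Tomas: 1; Nora–Esperanza: 1.
All other pairs contribute 0.
Summing the contributions gives betweenness(Orla) = 7.

7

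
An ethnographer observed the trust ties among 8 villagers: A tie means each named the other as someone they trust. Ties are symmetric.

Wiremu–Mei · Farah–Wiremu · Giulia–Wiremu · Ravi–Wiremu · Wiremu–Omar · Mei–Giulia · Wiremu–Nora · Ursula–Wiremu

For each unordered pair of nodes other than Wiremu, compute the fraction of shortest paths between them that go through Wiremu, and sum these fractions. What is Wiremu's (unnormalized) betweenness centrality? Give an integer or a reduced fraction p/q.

20

Pairs whose geodesics pass through Wiremu — Farah–Ursula: 1; Farah–Giulia: 1; Farah–Omar: 1; Farah–Mei: 1; Farah–Nora: 1; Farah–Ravi: 1; Ursula–Giulia: 1; Ursula–Omar: 1; Ursula–Mei: 1; Ursula–Nora: 1; Ursula–Ravi: 1; Giulia–Omar: 1; Giulia–Nora: 1; Giulia–Ravi: 1 … (+6 more pairs).
All other pairs contribute 0.
Summing the contributions gives betweenness(Wiremu) = 20.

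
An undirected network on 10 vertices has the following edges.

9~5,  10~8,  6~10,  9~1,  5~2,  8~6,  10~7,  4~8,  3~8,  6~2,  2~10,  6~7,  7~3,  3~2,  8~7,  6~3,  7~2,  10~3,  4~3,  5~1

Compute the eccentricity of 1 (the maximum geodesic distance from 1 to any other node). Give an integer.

4

Distances from 1: 2:2, 3:3, 4:4, 5:1, 6:3, 7:3, 8:4, 9:1, 10:3.
The largest is 4 (to 4 and 8), so the eccentricity of 1 is 4.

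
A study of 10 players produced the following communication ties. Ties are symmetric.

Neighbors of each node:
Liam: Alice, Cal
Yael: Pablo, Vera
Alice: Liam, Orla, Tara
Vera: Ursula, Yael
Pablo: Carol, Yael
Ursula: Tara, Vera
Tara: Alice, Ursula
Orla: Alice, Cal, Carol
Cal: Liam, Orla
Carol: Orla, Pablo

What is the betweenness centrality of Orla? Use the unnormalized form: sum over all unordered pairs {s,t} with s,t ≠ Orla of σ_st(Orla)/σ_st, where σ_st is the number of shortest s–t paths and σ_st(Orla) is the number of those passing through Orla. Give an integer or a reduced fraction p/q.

Pairs whose geodesics pass through Orla — Carol–Ursula: 1/2; Carol–Tara: 1; Carol–Alice: 1; Carol–Liam: 2/2; Carol–Cal: 1; Pablo–Tara: 1/2; Pablo–Alice: 1; Pablo–Liam: 2/2; Pablo–Cal: 1; Yael–Alice: 1/2; Yael–Liam: 2/3; Yael–Cal: 1; Vera–Cal: 2/3; Ursula–Cal: 1/2 … (+2 more pairs).
All other pairs contribute 0.
Summing the contributions gives betweenness(Orla) = 37/3.

37/3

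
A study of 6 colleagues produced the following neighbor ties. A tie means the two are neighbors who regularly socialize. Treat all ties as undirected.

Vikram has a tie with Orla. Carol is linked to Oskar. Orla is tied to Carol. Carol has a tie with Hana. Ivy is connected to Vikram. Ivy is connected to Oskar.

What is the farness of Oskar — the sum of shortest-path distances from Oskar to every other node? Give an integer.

Distances from Oskar: Carol:1, Hana:2, Ivy:1, Orla:2, Vikram:2.
Sum = 1 + 2 + 1 + 2 + 2 = 8.

8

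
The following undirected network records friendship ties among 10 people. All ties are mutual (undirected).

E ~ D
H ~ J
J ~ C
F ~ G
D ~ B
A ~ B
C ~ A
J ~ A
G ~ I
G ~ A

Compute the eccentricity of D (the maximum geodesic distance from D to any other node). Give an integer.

4

Distances from D: A:2, B:1, C:3, E:1, F:4, G:3, H:4, I:4, J:3.
The largest is 4 (to I, F, and H), so the eccentricity of D is 4.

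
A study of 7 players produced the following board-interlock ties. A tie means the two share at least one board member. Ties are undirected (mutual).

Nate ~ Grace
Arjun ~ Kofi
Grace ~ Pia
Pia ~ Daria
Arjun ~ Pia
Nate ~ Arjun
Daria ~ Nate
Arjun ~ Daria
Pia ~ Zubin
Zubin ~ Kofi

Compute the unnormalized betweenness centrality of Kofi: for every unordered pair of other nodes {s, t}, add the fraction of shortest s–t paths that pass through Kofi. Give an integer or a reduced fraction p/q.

Pairs whose geodesics pass through Kofi — Nate–Zubin: 1/4; Arjun–Zubin: 1/2.
All other pairs contribute 0.
Summing the contributions gives betweenness(Kofi) = 3/4.

3/4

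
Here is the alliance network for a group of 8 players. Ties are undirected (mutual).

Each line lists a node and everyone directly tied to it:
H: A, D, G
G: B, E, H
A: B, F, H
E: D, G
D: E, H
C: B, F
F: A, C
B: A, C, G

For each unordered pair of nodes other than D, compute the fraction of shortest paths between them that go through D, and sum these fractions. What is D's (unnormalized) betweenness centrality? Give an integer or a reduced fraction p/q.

Pairs whose geodesics pass through D — F–E: 1/4; A–E: 1/3; H–E: 1/2.
All other pairs contribute 0.
Summing the contributions gives betweenness(D) = 13/12.

13/12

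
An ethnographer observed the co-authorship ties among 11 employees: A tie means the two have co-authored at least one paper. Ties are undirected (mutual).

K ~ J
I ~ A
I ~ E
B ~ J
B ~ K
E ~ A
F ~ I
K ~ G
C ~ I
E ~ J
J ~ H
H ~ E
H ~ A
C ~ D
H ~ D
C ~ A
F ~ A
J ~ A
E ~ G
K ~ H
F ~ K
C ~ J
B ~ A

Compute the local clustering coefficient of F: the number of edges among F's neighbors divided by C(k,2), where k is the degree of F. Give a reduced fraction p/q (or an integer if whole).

1/3

F's neighbors: A, I, and K (k = 3).
Possible neighbor pairs: C(3,2) = 3. Edges among them: A–I → e = 1.
Clustering(F) = 1/3.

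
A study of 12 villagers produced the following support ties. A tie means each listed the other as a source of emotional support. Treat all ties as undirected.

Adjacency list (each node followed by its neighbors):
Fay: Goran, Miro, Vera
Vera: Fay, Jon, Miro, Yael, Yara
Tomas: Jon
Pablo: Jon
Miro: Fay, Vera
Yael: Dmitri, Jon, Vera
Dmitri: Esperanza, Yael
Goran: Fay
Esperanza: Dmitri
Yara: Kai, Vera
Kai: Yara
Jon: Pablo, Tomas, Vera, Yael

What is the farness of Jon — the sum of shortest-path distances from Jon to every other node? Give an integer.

Distances from Jon: Dmitri:2, Esperanza:3, Fay:2, Goran:3, Kai:3, Miro:2, Pablo:1, Tomas:1, Vera:1, Yael:1, Yara:2.
Sum = 2 + 3 + 2 + 3 + 3 + 2 + 1 + 1 + 1 + 1 + 2 = 21.

21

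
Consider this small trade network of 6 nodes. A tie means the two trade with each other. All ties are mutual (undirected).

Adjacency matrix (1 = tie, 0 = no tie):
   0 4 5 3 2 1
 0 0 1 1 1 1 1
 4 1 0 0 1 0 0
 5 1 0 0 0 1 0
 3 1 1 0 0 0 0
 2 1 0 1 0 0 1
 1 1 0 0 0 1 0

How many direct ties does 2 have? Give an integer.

3

2 is directly tied to 0, 1, and 5. That is 3 neighbors, so the degree of 2 is 3.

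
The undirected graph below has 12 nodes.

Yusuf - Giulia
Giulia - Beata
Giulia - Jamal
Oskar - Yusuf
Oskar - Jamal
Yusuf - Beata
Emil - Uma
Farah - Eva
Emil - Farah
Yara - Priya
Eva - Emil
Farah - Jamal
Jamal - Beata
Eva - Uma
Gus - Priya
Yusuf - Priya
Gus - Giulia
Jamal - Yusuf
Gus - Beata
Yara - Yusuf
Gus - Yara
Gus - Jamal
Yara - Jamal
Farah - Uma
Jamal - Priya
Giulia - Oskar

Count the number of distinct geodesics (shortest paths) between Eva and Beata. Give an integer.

1

The shortest distance is 3, and the only length-3 path is Eva–Farah–Jamal–Beata. So there is exactly 1 shortest path.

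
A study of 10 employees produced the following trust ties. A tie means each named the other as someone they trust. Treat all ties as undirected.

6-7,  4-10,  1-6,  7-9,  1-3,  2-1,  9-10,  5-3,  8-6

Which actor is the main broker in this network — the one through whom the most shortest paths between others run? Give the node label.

6

Unnormalized betweenness of each node: 1:20, 2:0, 3:8, 4:0, 5:0, 6:24, 7:18, 8:0, 9:14, 10:8.
6 has the largest value, 24, making it the main broker — the node through which the most shortest paths run.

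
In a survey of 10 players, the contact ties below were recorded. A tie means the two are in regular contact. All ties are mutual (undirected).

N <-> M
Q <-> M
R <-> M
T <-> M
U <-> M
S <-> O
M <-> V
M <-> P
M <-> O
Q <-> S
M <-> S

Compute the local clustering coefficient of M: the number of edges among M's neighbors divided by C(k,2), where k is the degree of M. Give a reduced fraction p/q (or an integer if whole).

M's neighbors: N, O, P, Q, R, S, T, U, and V (k = 9).
Possible neighbor pairs: C(9,2) = 36. Edges among them: O–S, Q–S → e = 2.
Clustering(M) = 2/36 = 1/18.

1/18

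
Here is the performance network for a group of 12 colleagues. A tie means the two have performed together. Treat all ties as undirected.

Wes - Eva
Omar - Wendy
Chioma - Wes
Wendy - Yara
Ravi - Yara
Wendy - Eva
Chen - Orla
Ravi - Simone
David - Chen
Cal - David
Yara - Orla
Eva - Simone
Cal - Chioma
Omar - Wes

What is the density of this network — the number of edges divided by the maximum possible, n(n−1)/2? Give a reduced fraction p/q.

There are 14 edges and 12 nodes, so the maximum possible is C(12,2) = 66.
Density = 14/66 = 7/33.

7/33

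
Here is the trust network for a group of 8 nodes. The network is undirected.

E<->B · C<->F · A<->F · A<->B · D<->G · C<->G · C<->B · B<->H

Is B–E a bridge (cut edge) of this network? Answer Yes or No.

Yes

Without the B–E edge there is no alternate route between B and E, so the network disconnects. It is a bridge.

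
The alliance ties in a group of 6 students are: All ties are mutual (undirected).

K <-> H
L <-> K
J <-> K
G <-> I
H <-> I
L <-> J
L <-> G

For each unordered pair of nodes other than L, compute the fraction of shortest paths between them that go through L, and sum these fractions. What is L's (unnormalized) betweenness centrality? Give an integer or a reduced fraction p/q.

Pairs whose geodesics pass through L — G–K: 1; G–J: 1; I–J: 1/2.
All other pairs contribute 0.
Summing the contributions gives betweenness(L) = 5/2.

5/2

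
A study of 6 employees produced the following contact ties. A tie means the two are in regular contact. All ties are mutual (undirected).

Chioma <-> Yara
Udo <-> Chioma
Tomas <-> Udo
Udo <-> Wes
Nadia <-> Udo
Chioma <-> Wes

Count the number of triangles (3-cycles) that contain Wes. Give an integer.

Wes's neighbors: Chioma and Udo.
Neighbor pairs that are themselves tied: Wes–Chioma–Udo. Each forms one triangle with Wes, for 1 in total.

1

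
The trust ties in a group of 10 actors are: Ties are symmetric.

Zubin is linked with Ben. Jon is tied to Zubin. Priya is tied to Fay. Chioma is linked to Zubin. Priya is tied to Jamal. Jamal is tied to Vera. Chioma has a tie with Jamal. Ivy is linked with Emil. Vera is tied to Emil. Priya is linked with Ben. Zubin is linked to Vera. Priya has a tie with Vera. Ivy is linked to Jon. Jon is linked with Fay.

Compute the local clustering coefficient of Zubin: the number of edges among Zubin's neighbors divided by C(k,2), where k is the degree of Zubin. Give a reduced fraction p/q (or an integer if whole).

Zubin's neighbors: Ben, Chioma, Jon, and Vera (k = 4).
Possible neighbor pairs: C(4,2) = 6. Edges among them: none → e = 0.
Clustering(Zubin) = 0/6 = 0.

0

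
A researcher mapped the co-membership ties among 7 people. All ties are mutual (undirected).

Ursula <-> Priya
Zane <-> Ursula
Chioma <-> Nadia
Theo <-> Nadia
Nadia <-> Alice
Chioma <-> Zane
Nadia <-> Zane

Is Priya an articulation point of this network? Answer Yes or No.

No

Even without Priya, every remaining node can still reach every other (the residual graph is connected), so Priya is not a cut vertex.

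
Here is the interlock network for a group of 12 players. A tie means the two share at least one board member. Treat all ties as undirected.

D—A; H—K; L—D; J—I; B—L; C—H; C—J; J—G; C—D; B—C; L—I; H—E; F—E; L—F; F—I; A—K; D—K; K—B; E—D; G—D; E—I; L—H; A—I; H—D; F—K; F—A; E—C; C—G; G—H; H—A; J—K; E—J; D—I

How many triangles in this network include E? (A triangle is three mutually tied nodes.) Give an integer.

7

E's neighbors: C, D, F, H, I, and J.
Neighbor pairs that are themselves tied: E–C–D; E–C–H; E–C–J; E–D–H; E–D–I; E–F–I; E–I–J. Each forms one triangle with E, for 7 in total.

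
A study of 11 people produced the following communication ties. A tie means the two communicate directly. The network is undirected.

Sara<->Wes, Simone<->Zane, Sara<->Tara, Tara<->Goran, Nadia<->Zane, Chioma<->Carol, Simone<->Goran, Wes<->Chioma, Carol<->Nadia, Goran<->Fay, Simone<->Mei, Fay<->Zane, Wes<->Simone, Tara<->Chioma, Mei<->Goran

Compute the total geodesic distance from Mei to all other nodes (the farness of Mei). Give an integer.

Distances from Mei: Carol:4, Chioma:3, Fay:2, Goran:1, Nadia:3, Sara:3, Simone:1, Tara:2, Wes:2, Zane:2.
Sum = 4 + 3 + 2 + 1 + 3 + 3 + 1 + 2 + 2 + 2 = 23.

23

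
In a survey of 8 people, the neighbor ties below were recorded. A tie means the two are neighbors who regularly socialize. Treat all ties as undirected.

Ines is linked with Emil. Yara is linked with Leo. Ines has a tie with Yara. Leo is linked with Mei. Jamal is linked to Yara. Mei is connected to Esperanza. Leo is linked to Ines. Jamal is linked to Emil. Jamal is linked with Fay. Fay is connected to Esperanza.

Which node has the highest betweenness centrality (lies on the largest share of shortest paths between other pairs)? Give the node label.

Jamal

Unnormalized betweenness of each node: Emil:1, Esperanza:2, Fay:3, Ines:5/2, Jamal:11/2, Leo:5, Mei:3, Yara:3.
Jamal has the largest value, 11/2, making it the main broker — the node through which the most shortest paths run.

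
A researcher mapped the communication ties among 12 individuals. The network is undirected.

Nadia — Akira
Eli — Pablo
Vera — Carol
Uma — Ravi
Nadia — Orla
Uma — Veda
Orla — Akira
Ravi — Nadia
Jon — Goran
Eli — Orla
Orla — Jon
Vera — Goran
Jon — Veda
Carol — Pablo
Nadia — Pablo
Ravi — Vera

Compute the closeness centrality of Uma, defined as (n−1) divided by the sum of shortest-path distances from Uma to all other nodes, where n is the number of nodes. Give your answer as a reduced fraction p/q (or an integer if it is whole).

11/27

Distances from Uma: Akira:3, Carol:3, Eli:4, Goran:3, Jon:2, Nadia:2, Orla:3, Pablo:3, Ravi:1, Veda:1, Vera:2. Sum = 27.
n = 12, so closeness = 11/27.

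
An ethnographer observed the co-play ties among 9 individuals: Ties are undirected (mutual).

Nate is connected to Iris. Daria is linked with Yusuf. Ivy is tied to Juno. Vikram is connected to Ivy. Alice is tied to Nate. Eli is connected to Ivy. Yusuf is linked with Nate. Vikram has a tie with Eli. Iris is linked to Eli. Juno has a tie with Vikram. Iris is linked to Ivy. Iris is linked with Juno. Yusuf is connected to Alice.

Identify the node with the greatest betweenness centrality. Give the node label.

Iris

Unnormalized betweenness of each node: Alice:0, Daria:0, Eli:5/3, Iris:49/3, Ivy:2, Juno:5/3, Nate:15, Vikram:1/3, Yusuf:7.
Iris has the largest value, 49/3, making it the main broker — the node through which the most shortest paths run.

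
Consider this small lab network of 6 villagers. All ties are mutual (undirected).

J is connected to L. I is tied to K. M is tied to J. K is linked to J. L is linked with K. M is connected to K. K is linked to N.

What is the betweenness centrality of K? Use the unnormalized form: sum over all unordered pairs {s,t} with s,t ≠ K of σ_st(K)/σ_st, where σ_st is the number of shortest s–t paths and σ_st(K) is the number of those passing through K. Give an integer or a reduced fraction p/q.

15/2

Pairs whose geodesics pass through K — J–I: 1; J–N: 1; I–M: 1; I–N: 1; I–L: 1; M–N: 1; M–L: 1/2; N–L: 1.
All other pairs contribute 0.
Summing the contributions gives betweenness(K) = 15/2.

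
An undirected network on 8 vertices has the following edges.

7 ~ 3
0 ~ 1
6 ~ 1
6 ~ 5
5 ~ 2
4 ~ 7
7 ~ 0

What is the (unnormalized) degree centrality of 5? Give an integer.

2

5 is directly tied to 2 and 6. That is 2 neighbors, so the degree of 5 is 2.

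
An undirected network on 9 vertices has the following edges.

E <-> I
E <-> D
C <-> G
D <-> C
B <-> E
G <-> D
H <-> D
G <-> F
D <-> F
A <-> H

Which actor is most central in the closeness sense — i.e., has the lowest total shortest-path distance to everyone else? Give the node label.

Farness (sum of distances to all others) for each node — A:23, B:21, C:17, D:11, E:14, F:17, G:16, H:16, I:21.
The smallest farness is 11, for D, so D has the highest closeness.

D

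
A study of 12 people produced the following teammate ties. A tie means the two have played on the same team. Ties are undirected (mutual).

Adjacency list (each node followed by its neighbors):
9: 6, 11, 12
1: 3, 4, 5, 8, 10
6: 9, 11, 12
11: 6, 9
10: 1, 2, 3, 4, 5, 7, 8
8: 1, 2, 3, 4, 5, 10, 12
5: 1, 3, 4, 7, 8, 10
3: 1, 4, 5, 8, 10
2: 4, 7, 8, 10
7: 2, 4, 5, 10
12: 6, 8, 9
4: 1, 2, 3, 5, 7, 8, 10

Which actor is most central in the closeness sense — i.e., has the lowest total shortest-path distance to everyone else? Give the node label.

8

Farness (sum of distances to all others) for each node — 1:21, 2:22, 3:21, 4:19, 5:20, 6:27, 7:26, 8:16, 9:27, 10:19, 11:36, 12:20.
The smallest farness is 16, for 8, so 8 has the highest closeness.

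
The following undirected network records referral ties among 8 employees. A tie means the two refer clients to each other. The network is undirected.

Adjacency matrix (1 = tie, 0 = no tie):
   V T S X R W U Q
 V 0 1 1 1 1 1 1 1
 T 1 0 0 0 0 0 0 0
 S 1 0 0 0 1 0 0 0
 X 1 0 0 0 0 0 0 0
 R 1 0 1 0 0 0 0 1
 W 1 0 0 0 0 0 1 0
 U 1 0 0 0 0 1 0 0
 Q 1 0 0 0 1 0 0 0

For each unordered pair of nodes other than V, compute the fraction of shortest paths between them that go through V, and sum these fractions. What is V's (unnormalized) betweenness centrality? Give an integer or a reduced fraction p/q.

Pairs whose geodesics pass through V — T–S: 1; T–X: 1; T–R: 1; T–W: 1; T–U: 1; T–Q: 1; S–X: 1; S–W: 1; S–U: 1; S–Q: 1/2; X–R: 1; X–W: 1; X–U: 1; X–Q: 1 … (+4 more pairs).
All other pairs contribute 0.
Summing the contributions gives betweenness(V) = 35/2.

35/2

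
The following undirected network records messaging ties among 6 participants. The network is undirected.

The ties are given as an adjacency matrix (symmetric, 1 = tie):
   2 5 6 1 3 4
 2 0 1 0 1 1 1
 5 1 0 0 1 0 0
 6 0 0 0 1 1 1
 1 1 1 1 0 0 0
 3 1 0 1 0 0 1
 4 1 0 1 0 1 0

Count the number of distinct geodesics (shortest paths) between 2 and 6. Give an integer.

3

The shortest distance is 2. The length-2 paths are: 2–1–6; 2–3–6; 2–4–6.
That gives 3 distinct shortest paths.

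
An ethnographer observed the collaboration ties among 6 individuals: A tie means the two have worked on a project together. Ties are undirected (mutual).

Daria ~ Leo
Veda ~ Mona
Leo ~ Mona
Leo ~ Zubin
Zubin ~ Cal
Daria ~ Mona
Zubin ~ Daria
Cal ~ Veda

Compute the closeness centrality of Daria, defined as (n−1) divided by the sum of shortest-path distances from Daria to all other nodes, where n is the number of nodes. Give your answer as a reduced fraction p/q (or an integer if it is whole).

5/7

Distances from Daria: Cal:2, Leo:1, Mona:1, Veda:2, Zubin:1. Sum = 7.
n = 6, so closeness = 5/7.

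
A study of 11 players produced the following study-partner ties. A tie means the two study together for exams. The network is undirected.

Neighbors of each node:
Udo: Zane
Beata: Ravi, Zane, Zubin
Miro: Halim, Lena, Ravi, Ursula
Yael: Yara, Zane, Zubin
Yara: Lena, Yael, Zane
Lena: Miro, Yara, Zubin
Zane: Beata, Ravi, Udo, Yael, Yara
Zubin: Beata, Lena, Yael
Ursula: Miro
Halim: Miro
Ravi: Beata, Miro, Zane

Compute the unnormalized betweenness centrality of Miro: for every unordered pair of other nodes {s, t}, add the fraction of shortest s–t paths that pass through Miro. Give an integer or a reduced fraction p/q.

18

Pairs whose geodesics pass through Miro — Halim–Ravi: 1; Halim–Lena: 1; Halim–Udo: 1; Halim–Yael: 3/3; Halim–Beata: 1; Halim–Zane: 1; Halim–Yara: 1; Halim–Zubin: 1; Halim–Ursula: 1; Ravi–Lena: 1; Ravi–Ursula: 1; Lena–Ursula: 1; Udo–Ursula: 1; Yael–Ursula: 3/3 … (+4 more pairs).
All other pairs contribute 0.
Summing the contributions gives betweenness(Miro) = 18.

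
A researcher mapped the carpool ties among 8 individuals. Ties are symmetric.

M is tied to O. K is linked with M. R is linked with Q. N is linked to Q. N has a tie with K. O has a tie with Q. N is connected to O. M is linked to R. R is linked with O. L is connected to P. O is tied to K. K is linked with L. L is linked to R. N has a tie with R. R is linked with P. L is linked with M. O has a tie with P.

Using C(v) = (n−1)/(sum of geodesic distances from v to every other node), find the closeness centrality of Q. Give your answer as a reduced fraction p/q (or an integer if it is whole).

7/11

Distances from Q: K:2, L:2, M:2, N:1, O:1, P:2, R:1. Sum = 11.
n = 8, so closeness = 7/11.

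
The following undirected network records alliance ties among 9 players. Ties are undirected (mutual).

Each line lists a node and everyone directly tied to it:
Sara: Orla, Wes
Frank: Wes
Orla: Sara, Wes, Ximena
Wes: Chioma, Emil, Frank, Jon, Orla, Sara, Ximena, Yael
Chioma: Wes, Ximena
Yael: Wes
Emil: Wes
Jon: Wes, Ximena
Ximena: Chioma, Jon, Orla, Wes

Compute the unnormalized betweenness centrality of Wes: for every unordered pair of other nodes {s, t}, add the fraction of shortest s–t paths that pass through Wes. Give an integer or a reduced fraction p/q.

22

Pairs whose geodesics pass through Wes — Jon–Chioma: 1/2; Jon–Frank: 1; Jon–Emil: 1; Jon–Yael: 1; Jon–Sara: 1; Jon–Orla: 1/2; Ximena–Frank: 1; Ximena–Emil: 1; Ximena–Yael: 1; Ximena–Sara: 1/2; Chioma–Frank: 1; Chioma–Emil: 1; Chioma–Yael: 1; Chioma–Sara: 1 … (+10 more pairs).
All other pairs contribute 0.
Summing the contributions gives betweenness(Wes) = 22.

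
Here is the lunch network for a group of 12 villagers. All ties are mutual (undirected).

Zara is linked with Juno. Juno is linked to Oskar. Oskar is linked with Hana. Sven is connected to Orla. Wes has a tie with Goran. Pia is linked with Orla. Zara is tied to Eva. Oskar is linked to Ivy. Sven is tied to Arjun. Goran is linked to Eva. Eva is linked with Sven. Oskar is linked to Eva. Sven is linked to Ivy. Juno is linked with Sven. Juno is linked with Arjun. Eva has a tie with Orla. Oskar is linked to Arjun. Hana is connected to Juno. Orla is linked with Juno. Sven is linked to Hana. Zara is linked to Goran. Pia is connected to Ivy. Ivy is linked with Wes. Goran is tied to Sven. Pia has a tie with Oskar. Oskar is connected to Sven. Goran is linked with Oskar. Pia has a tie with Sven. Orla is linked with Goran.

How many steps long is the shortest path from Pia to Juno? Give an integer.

One shortest route is Pia – Orla – Juno, which uses 2 edges, and Pia and Juno are not directly tied, so nothing shorter exists. So d(Pia,Juno) = 2.

2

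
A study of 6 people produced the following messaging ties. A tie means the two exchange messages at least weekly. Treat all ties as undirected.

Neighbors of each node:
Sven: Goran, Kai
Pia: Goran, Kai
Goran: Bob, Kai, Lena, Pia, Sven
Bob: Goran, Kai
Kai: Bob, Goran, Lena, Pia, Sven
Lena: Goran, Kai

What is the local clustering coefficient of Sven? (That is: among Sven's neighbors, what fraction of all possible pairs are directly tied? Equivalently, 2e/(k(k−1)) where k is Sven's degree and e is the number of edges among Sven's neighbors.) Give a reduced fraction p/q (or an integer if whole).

1

Sven's neighbors: Goran and Kai (k = 2).
Possible neighbor pairs: C(2,2) = 1. Edges among them: Goran–Kai → e = 1.
Clustering(Sven) = 1/1.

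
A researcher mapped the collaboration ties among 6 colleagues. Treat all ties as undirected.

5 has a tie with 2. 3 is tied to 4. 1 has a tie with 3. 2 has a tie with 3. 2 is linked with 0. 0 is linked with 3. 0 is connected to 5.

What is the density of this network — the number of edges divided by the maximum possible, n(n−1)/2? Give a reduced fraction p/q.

There are 7 edges and 6 nodes, so the maximum possible is C(6,2) = 15.
Density = 7/15.

7/15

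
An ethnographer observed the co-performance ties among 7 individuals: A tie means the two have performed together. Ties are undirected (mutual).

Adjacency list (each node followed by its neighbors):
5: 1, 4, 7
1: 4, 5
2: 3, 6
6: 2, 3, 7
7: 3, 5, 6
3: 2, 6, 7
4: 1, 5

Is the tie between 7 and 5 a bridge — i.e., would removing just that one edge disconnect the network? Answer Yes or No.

Yes

Without the 7–5 edge there is no alternate route between 7 and 5, so the network disconnects. It is a bridge.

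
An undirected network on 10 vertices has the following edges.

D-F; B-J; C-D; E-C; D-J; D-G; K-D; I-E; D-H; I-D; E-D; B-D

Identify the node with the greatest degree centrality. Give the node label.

Degrees — B:2, C:2, D:9, E:3, F:1, G:1, H:1, I:2, J:2, K:1.
The maximum is 9, attained only by D.

D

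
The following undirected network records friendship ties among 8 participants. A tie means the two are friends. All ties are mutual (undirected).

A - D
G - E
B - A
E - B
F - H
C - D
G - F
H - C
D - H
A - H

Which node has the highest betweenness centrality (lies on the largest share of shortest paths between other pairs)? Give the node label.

H

Unnormalized betweenness of each node: A:17/3, B:11/3, C:0, D:4/3, E:2, F:13/3, G:7/3, H:23/3.
H has the largest value, 23/3, making it the main broker — the node through which the most shortest paths run.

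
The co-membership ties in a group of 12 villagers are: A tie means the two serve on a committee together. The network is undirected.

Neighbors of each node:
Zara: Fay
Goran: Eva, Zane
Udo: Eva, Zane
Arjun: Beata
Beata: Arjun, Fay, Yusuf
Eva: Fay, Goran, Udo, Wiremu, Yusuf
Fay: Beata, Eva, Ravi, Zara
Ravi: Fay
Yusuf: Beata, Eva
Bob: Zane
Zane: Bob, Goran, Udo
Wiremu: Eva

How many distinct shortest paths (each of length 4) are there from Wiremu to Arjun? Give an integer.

2

The shortest distance is 4. The length-4 paths are: Wiremu–Eva–Fay–Beata–Arjun; Wiremu–Eva–Yusuf–Beata–Arjun.
That gives 2 distinct shortest paths.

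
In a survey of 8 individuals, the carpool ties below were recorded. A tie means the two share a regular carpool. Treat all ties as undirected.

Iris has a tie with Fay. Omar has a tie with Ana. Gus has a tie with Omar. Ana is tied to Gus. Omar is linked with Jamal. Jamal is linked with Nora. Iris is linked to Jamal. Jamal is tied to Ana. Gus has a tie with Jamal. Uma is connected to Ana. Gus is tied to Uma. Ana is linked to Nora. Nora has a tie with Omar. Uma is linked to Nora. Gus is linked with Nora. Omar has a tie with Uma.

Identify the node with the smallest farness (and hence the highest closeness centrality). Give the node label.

Jamal

Farness (sum of distances to all others) for each node — Ana:10, Fay:19, Gus:10, Iris:13, Jamal:9, Nora:10, Omar:10, Uma:13.
The smallest farness is 9, for Jamal, so Jamal has the highest closeness.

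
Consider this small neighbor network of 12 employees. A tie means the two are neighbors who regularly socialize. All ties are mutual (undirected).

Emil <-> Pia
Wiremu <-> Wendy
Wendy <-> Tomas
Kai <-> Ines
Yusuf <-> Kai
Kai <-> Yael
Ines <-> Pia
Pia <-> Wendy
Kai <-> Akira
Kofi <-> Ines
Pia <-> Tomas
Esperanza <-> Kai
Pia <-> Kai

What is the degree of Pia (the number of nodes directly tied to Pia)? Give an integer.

5

Pia is directly tied to Emil, Ines, Kai, Tomas, and Wendy. That is 5 neighbors, so the degree of Pia is 5.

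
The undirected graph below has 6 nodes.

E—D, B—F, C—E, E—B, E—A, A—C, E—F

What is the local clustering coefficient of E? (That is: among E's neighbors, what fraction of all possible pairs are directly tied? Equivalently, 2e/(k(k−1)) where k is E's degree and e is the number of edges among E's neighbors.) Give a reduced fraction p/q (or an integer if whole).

1/5

E's neighbors: A, B, C, D, and F (k = 5).
Possible neighbor pairs: C(5,2) = 10. Edges among them: A–C, B–F → e = 2.
Clustering(E) = 2/10 = 1/5.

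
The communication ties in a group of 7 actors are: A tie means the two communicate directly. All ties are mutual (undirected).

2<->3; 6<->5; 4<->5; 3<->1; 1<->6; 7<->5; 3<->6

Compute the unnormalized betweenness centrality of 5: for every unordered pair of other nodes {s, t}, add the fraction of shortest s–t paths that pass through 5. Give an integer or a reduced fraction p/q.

Pairs whose geodesics pass through 5 — 3–7: 1; 3–4: 1; 7–1: 1; 7–2: 1; 7–6: 1; 7–4: 1; 1–4: 1; 2–4: 1; 6–4: 1.
All other pairs contribute 0.
Summing the contributions gives betweenness(5) = 9.

9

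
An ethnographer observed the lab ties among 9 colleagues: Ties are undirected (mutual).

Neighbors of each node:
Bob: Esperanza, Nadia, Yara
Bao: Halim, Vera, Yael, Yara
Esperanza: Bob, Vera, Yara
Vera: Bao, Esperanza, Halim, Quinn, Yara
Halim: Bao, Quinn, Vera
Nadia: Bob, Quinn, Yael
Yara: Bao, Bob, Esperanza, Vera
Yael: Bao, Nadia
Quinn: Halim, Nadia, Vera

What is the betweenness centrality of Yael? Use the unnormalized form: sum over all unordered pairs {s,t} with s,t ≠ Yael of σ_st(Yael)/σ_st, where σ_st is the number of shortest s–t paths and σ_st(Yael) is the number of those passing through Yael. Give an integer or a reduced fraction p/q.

Pairs whose geodesics pass through Yael — Nadia–Bao: 1.
All other pairs contribute 0.
Summing the contributions gives betweenness(Yael) = 1.

1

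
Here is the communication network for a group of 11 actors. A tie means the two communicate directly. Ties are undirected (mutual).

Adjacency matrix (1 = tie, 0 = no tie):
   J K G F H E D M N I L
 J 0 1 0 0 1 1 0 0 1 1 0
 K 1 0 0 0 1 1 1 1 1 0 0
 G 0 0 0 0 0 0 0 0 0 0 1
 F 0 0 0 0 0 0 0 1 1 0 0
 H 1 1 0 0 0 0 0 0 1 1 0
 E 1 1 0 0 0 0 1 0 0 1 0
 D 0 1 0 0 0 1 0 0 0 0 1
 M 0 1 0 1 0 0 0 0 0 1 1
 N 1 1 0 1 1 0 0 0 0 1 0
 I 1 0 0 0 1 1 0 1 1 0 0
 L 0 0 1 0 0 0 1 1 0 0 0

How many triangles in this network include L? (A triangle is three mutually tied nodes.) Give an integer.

0

L's neighbors are D, G, and M, but none of them are tied to each other, so no triangle contains L.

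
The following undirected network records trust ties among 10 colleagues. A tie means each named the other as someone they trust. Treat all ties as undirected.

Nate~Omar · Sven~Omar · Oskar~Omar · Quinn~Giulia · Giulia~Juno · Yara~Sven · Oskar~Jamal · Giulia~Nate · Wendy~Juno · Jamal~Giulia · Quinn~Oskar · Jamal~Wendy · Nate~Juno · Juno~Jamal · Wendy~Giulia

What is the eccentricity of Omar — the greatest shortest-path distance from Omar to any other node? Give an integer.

Distances from Omar: Giulia:2, Jamal:2, Juno:2, Nate:1, Oskar:1, Quinn:2, Sven:1, Wendy:3, Yara:2.
The largest is 3 (to Wendy), so the eccentricity of Omar is 3.

3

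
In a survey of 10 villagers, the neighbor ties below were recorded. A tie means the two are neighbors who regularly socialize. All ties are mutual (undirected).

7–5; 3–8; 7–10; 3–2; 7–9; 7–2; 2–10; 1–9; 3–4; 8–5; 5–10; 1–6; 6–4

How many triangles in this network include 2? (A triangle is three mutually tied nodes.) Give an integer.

1

2's neighbors: 3, 7, and 10.
Neighbor pairs that are themselves tied: 2–7–10. Each forms one triangle with 2, for 1 in total.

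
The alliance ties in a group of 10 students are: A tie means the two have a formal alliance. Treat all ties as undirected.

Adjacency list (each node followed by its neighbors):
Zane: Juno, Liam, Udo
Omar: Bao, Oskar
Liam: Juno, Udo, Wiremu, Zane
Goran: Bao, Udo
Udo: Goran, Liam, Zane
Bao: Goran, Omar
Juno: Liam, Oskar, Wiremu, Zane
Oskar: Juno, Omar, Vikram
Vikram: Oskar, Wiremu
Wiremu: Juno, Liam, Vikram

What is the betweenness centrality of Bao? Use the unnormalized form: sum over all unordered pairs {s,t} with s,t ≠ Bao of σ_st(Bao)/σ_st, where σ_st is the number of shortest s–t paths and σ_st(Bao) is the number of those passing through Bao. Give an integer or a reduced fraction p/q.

7/2

Pairs whose geodesics pass through Bao — Vikram–Goran: 1/2; Oskar–Goran: 1; Omar–Goran: 1; Omar–Udo: 1.
All other pairs contribute 0.
Summing the contributions gives betweenness(Bao) = 7/2.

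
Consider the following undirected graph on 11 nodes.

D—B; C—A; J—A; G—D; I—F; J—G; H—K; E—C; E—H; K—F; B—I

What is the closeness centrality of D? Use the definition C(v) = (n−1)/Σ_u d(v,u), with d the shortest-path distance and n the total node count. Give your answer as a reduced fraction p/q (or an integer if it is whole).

1/3

Distances from D: A:3, B:1, C:4, E:5, F:3, G:1, H:5, I:2, J:2, K:4. Sum = 30.
n = 11, so closeness = 10/30 = 1/3.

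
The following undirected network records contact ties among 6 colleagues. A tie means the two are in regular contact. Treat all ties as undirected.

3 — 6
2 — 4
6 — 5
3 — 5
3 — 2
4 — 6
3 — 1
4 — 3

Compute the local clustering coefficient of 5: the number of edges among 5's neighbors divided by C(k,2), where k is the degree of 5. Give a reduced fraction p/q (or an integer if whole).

1

5's neighbors: 3 and 6 (k = 2).
Possible neighbor pairs: C(2,2) = 1. Edges among them: 3–6 → e = 1.
Clustering(5) = 1/1.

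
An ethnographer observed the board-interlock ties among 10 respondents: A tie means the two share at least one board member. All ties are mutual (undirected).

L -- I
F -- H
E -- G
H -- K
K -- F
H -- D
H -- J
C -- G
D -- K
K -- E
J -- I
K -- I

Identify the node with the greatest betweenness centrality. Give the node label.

K

Unnormalized betweenness of each node: C:0, D:0, E:14, F:0, G:8, H:9/2, I:10, J:1, K:47/2, L:0.
K has the largest value, 47/2, making it the main broker — the node through which the most shortest paths run.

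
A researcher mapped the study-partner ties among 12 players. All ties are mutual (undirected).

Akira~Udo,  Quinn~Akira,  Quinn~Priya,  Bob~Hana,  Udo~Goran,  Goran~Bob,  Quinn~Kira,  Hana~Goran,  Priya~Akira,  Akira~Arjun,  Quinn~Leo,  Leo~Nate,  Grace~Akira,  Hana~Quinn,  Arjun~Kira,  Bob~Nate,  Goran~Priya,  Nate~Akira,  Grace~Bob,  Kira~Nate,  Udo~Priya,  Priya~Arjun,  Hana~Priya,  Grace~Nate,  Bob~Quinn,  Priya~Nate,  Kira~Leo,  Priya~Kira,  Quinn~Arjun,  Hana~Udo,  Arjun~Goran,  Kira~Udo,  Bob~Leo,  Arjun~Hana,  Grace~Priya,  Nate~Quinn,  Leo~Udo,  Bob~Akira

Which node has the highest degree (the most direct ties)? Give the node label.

Priya

Degrees — Akira:7, Arjun:6, Bob:7, Goran:5, Grace:4, Hana:6, Kira:6, Leo:5, Nate:7, Priya:9, Quinn:8, Udo:6.
The maximum is 9, attained only by Priya.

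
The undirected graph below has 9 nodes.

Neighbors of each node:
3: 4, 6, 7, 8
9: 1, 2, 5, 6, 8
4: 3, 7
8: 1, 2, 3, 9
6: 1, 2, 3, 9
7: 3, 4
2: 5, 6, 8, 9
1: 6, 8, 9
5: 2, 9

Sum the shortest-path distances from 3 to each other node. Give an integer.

Distances from 3: 1:2, 2:2, 4:1, 5:3, 6:1, 7:1, 8:1, 9:2.
Sum = 2 + 2 + 1 + 3 + 1 + 1 + 1 + 2 = 13.

13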